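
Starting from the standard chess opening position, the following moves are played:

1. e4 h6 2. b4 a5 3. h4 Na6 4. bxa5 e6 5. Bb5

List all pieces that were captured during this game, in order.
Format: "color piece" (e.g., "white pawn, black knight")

Tracking captures:
  bxa5: captured black pawn

black pawn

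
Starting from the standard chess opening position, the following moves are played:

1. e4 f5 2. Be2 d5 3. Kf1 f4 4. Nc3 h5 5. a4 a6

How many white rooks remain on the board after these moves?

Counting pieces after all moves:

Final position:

  a b c d e f g h
  ─────────────────
8│♜ ♞ ♝ ♛ ♚ ♝ ♞ ♜│8
7│· ♟ ♟ · ♟ · ♟ ·│7
6│♟ · · · · · · ·│6
5│· · · ♟ · · · ♟│5
4│♙ · · · ♙ ♟ · ·│4
3│· · ♘ · · · · ·│3
2│· ♙ ♙ ♙ ♗ ♙ ♙ ♙│2
1│♖ · ♗ ♕ · ♔ ♘ ♖│1
  ─────────────────
  a b c d e f g h


2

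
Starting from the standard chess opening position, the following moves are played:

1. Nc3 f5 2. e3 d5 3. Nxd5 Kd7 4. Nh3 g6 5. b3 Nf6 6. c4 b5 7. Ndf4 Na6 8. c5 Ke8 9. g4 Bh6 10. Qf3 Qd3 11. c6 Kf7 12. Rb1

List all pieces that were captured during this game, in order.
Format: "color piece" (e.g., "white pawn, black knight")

Tracking captures:
  Nxd5: captured black pawn

black pawn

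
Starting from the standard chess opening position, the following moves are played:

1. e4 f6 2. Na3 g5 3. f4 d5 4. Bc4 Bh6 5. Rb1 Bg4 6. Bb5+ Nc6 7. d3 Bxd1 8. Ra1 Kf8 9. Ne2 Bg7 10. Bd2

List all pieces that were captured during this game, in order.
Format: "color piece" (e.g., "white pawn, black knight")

Tracking captures:
  Bxd1: captured white queen

white queen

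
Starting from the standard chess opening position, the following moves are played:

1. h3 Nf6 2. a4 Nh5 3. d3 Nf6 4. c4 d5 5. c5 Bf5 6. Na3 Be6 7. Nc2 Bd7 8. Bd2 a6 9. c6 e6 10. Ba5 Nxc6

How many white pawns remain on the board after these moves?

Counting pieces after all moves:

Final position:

  a b c d e f g h
  ─────────────────
8│♜ · · ♛ ♚ ♝ · ♜│8
7│· ♟ ♟ ♝ · ♟ ♟ ♟│7
6│♟ · ♞ · ♟ ♞ · ·│6
5│♗ · · ♟ · · · ·│5
4│♙ · · · · · · ·│4
3│· · · ♙ · · · ♙│3
2│· ♙ ♘ · ♙ ♙ ♙ ·│2
1│♖ · · ♕ ♔ ♗ ♘ ♖│1
  ─────────────────
  a b c d e f g h


7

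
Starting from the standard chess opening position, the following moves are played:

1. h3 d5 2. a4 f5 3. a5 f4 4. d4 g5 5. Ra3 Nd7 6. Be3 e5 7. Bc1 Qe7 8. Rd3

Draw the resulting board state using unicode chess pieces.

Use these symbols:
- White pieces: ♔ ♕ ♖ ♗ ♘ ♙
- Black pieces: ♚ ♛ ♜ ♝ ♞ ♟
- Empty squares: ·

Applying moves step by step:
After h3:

♜ ♞ ♝ ♛ ♚ ♝ ♞ ♜
♟ ♟ ♟ ♟ ♟ ♟ ♟ ♟
· · · · · · · ·
· · · · · · · ·
· · · · · · · ·
· · · · · · · ♙
♙ ♙ ♙ ♙ ♙ ♙ ♙ ·
♖ ♘ ♗ ♕ ♔ ♗ ♘ ♖


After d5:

♜ ♞ ♝ ♛ ♚ ♝ ♞ ♜
♟ ♟ ♟ · ♟ ♟ ♟ ♟
· · · · · · · ·
· · · ♟ · · · ·
· · · · · · · ·
· · · · · · · ♙
♙ ♙ ♙ ♙ ♙ ♙ ♙ ·
♖ ♘ ♗ ♕ ♔ ♗ ♘ ♖


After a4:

♜ ♞ ♝ ♛ ♚ ♝ ♞ ♜
♟ ♟ ♟ · ♟ ♟ ♟ ♟
· · · · · · · ·
· · · ♟ · · · ·
♙ · · · · · · ·
· · · · · · · ♙
· ♙ ♙ ♙ ♙ ♙ ♙ ·
♖ ♘ ♗ ♕ ♔ ♗ ♘ ♖


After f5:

♜ ♞ ♝ ♛ ♚ ♝ ♞ ♜
♟ ♟ ♟ · ♟ · ♟ ♟
· · · · · · · ·
· · · ♟ · ♟ · ·
♙ · · · · · · ·
· · · · · · · ♙
· ♙ ♙ ♙ ♙ ♙ ♙ ·
♖ ♘ ♗ ♕ ♔ ♗ ♘ ♖


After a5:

♜ ♞ ♝ ♛ ♚ ♝ ♞ ♜
♟ ♟ ♟ · ♟ · ♟ ♟
· · · · · · · ·
♙ · · ♟ · ♟ · ·
· · · · · · · ·
· · · · · · · ♙
· ♙ ♙ ♙ ♙ ♙ ♙ ·
♖ ♘ ♗ ♕ ♔ ♗ ♘ ♖


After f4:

♜ ♞ ♝ ♛ ♚ ♝ ♞ ♜
♟ ♟ ♟ · ♟ · ♟ ♟
· · · · · · · ·
♙ · · ♟ · · · ·
· · · · · ♟ · ·
· · · · · · · ♙
· ♙ ♙ ♙ ♙ ♙ ♙ ·
♖ ♘ ♗ ♕ ♔ ♗ ♘ ♖


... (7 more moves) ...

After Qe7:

♜ · ♝ · ♚ ♝ ♞ ♜
♟ ♟ ♟ ♞ ♛ · · ♟
· · · · · · · ·
♙ · · ♟ ♟ · ♟ ·
· · · ♙ · ♟ · ·
♖ · · · · · · ♙
· ♙ ♙ · ♙ ♙ ♙ ·
· ♘ ♗ ♕ ♔ ♗ ♘ ♖


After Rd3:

♜ · ♝ · ♚ ♝ ♞ ♜
♟ ♟ ♟ ♞ ♛ · · ♟
· · · · · · · ·
♙ · · ♟ ♟ · ♟ ·
· · · ♙ · ♟ · ·
· · · ♖ · · · ♙
· ♙ ♙ · ♙ ♙ ♙ ·
· ♘ ♗ ♕ ♔ ♗ ♘ ♖



  a b c d e f g h
  ─────────────────
8│♜ · ♝ · ♚ ♝ ♞ ♜│8
7│♟ ♟ ♟ ♞ ♛ · · ♟│7
6│· · · · · · · ·│6
5│♙ · · ♟ ♟ · ♟ ·│5
4│· · · ♙ · ♟ · ·│4
3│· · · ♖ · · · ♙│3
2│· ♙ ♙ · ♙ ♙ ♙ ·│2
1│· ♘ ♗ ♕ ♔ ♗ ♘ ♖│1
  ─────────────────
  a b c d e f g h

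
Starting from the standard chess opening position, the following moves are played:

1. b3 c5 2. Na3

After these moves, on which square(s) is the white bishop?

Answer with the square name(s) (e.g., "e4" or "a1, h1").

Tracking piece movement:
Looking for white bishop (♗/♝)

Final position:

  a b c d e f g h
  ─────────────────
8│♜ ♞ ♝ ♛ ♚ ♝ ♞ ♜│8
7│♟ ♟ · ♟ ♟ ♟ ♟ ♟│7
6│· · · · · · · ·│6
5│· · ♟ · · · · ·│5
4│· · · · · · · ·│4
3│♘ ♙ · · · · · ·│3
2│♙ · ♙ ♙ ♙ ♙ ♙ ♙│2
1│♖ · ♗ ♕ ♔ ♗ ♘ ♖│1
  ─────────────────
  a b c d e f g h


c1, f1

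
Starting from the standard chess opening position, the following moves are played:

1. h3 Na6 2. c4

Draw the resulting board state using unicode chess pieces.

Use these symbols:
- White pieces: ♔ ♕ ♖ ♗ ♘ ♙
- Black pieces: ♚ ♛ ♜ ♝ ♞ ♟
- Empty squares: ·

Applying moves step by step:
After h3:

♜ ♞ ♝ ♛ ♚ ♝ ♞ ♜
♟ ♟ ♟ ♟ ♟ ♟ ♟ ♟
· · · · · · · ·
· · · · · · · ·
· · · · · · · ·
· · · · · · · ♙
♙ ♙ ♙ ♙ ♙ ♙ ♙ ·
♖ ♘ ♗ ♕ ♔ ♗ ♘ ♖


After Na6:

♜ · ♝ ♛ ♚ ♝ ♞ ♜
♟ ♟ ♟ ♟ ♟ ♟ ♟ ♟
♞ · · · · · · ·
· · · · · · · ·
· · · · · · · ·
· · · · · · · ♙
♙ ♙ ♙ ♙ ♙ ♙ ♙ ·
♖ ♘ ♗ ♕ ♔ ♗ ♘ ♖


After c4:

♜ · ♝ ♛ ♚ ♝ ♞ ♜
♟ ♟ ♟ ♟ ♟ ♟ ♟ ♟
♞ · · · · · · ·
· · · · · · · ·
· · ♙ · · · · ·
· · · · · · · ♙
♙ ♙ · ♙ ♙ ♙ ♙ ·
♖ ♘ ♗ ♕ ♔ ♗ ♘ ♖



  a b c d e f g h
  ─────────────────
8│♜ · ♝ ♛ ♚ ♝ ♞ ♜│8
7│♟ ♟ ♟ ♟ ♟ ♟ ♟ ♟│7
6│♞ · · · · · · ·│6
5│· · · · · · · ·│5
4│· · ♙ · · · · ·│4
3│· · · · · · · ♙│3
2│♙ ♙ · ♙ ♙ ♙ ♙ ·│2
1│♖ ♘ ♗ ♕ ♔ ♗ ♘ ♖│1
  ─────────────────
  a b c d e f g h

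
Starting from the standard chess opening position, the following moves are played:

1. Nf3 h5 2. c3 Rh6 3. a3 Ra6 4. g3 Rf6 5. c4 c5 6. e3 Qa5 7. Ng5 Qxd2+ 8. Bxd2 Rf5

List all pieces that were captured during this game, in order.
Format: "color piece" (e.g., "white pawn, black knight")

Tracking captures:
  Qxd2+: captured white pawn
  Bxd2: captured black queen

white pawn, black queen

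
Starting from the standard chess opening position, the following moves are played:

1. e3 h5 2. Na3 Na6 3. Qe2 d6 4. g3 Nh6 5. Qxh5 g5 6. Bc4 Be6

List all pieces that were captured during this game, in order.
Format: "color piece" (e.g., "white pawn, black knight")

Tracking captures:
  Qxh5: captured black pawn

black pawn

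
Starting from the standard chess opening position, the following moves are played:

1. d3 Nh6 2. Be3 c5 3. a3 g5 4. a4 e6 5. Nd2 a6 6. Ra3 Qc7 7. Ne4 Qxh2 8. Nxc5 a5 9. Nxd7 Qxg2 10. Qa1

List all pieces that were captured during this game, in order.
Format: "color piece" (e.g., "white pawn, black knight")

Tracking captures:
  Qxh2: captured white pawn
  Nxc5: captured black pawn
  Nxd7: captured black pawn
  Qxg2: captured white pawn

white pawn, black pawn, black pawn, white pawn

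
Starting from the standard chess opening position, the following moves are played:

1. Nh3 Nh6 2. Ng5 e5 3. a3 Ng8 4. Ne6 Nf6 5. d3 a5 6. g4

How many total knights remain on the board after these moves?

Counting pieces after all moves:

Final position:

  a b c d e f g h
  ─────────────────
8│♜ ♞ ♝ ♛ ♚ ♝ · ♜│8
7│· ♟ ♟ ♟ · ♟ ♟ ♟│7
6│· · · · ♘ ♞ · ·│6
5│♟ · · · ♟ · · ·│5
4│· · · · · · ♙ ·│4
3│♙ · · ♙ · · · ·│3
2│· ♙ ♙ · ♙ ♙ · ♙│2
1│♖ ♘ ♗ ♕ ♔ ♗ · ♖│1
  ─────────────────
  a b c d e f g h


4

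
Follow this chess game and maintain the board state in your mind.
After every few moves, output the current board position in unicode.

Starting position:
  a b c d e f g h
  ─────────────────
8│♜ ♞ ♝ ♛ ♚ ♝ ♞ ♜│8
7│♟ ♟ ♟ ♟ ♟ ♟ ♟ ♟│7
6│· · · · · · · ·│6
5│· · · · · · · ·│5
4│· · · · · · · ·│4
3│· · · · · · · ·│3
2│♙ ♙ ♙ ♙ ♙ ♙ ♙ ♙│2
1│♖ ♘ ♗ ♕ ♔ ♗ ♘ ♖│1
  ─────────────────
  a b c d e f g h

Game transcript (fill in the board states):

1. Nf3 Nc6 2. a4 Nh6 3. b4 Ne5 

  a b c d e f g h
  ─────────────────
8│♜ · ♝ ♛ ♚ ♝ · ♜│8
7│♟ ♟ ♟ ♟ ♟ ♟ ♟ ♟│7
6│· · · · · · · ♞│6
5│· · · · ♞ · · ·│5
4│♙ ♙ · · · · · ·│4
3│· · · · · ♘ · ·│3
2│· · ♙ ♙ ♙ ♙ ♙ ♙│2
1│♖ ♘ ♗ ♕ ♔ ♗ · ♖│1
  ─────────────────
  a b c d e f g h

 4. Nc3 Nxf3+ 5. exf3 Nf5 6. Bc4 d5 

  a b c d e f g h
  ─────────────────
8│♜ · ♝ ♛ ♚ ♝ · ♜│8
7│♟ ♟ ♟ · ♟ ♟ ♟ ♟│7
6│· · · · · · · ·│6
5│· · · ♟ · ♞ · ·│5
4│♙ ♙ ♗ · · · · ·│4
3│· · ♘ · · ♙ · ·│3
2│· · ♙ ♙ · ♙ ♙ ♙│2
1│♖ · ♗ ♕ ♔ · · ♖│1
  ─────────────────
  a b c d e f g h

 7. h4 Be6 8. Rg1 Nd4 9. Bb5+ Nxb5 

  a b c d e f g h
  ─────────────────
8│♜ · · ♛ ♚ ♝ · ♜│8
7│♟ ♟ ♟ · ♟ ♟ ♟ ♟│7
6│· · · · ♝ · · ·│6
5│· ♞ · ♟ · · · ·│5
4│♙ ♙ · · · · · ♙│4
3│· · ♘ · · ♙ · ·│3
2│· · ♙ ♙ · ♙ ♙ ·│2
1│♖ · ♗ ♕ ♔ · ♖ ·│1
  ─────────────────
  a b c d e f g h

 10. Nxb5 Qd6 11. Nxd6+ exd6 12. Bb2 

  a b c d e f g h
  ─────────────────
8│♜ · · · ♚ ♝ · ♜│8
7│♟ ♟ ♟ · · ♟ ♟ ♟│7
6│· · · ♟ ♝ · · ·│6
5│· · · ♟ · · · ·│5
4│♙ ♙ · · · · · ♙│4
3│· · · · · ♙ · ·│3
2│· ♗ ♙ ♙ · ♙ ♙ ·│2
1│♖ · · ♕ ♔ · ♖ ·│1
  ─────────────────
  a b c d e f g h


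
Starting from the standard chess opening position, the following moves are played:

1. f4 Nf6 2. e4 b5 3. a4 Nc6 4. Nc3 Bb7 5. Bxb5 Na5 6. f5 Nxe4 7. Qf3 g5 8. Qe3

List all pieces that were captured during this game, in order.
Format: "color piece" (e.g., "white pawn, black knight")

Tracking captures:
  Bxb5: captured black pawn
  Nxe4: captured white pawn

black pawn, white pawn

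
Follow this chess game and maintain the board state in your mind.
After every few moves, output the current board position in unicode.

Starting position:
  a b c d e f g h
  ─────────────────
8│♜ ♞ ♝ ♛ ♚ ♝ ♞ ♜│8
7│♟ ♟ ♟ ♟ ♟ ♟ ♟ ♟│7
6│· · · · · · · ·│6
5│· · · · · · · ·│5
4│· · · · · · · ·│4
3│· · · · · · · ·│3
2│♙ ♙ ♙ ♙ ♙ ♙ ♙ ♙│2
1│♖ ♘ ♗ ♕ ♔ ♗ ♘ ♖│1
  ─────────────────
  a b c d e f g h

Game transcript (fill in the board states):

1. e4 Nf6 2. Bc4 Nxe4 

  a b c d e f g h
  ─────────────────
8│♜ ♞ ♝ ♛ ♚ ♝ · ♜│8
7│♟ ♟ ♟ ♟ ♟ ♟ ♟ ♟│7
6│· · · · · · · ·│6
5│· · · · · · · ·│5
4│· · ♗ · ♞ · · ·│4
3│· · · · · · · ·│3
2│♙ ♙ ♙ ♙ · ♙ ♙ ♙│2
1│♖ ♘ ♗ ♕ ♔ · ♘ ♖│1
  ─────────────────
  a b c d e f g h

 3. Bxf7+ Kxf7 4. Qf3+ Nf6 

  a b c d e f g h
  ─────────────────
8│♜ ♞ ♝ ♛ · ♝ · ♜│8
7│♟ ♟ ♟ ♟ ♟ ♚ ♟ ♟│7
6│· · · · · ♞ · ·│6
5│· · · · · · · ·│5
4│· · · · · · · ·│4
3│· · · · · ♕ · ·│3
2│♙ ♙ ♙ ♙ · ♙ ♙ ♙│2
1│♖ ♘ ♗ · ♔ · ♘ ♖│1
  ─────────────────
  a b c d e f g h

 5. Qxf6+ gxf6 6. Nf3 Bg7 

  a b c d e f g h
  ─────────────────
8│♜ ♞ ♝ ♛ · · · ♜│8
7│♟ ♟ ♟ ♟ ♟ ♚ ♝ ♟│7
6│· · · · · ♟ · ·│6
5│· · · · · · · ·│5
4│· · · · · · · ·│4
3│· · · · · ♘ · ·│3
2│♙ ♙ ♙ ♙ · ♙ ♙ ♙│2
1│♖ ♘ ♗ · ♔ · · ♖│1
  ─────────────────
  a b c d e f g h

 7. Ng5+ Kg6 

  a b c d e f g h
  ─────────────────
8│♜ ♞ ♝ ♛ · · · ♜│8
7│♟ ♟ ♟ ♟ ♟ · ♝ ♟│7
6│· · · · · ♟ ♚ ·│6
5│· · · · · · ♘ ·│5
4│· · · · · · · ·│4
3│· · · · · · · ·│3
2│♙ ♙ ♙ ♙ · ♙ ♙ ♙│2
1│♖ ♘ ♗ · ♔ · · ♖│1
  ─────────────────
  a b c d e f g h


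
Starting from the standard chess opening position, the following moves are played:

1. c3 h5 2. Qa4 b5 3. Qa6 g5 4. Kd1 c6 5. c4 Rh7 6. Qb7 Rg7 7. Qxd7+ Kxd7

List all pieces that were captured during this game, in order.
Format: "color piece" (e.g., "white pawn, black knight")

Tracking captures:
  Qxd7+: captured black pawn
  Kxd7: captured white queen

black pawn, white queen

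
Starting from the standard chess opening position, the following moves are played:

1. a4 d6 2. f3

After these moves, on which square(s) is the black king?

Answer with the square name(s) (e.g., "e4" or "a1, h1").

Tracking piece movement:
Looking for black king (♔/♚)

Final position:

  a b c d e f g h
  ─────────────────
8│♜ ♞ ♝ ♛ ♚ ♝ ♞ ♜│8
7│♟ ♟ ♟ · ♟ ♟ ♟ ♟│7
6│· · · ♟ · · · ·│6
5│· · · · · · · ·│5
4│♙ · · · · · · ·│4
3│· · · · · ♙ · ·│3
2│· ♙ ♙ ♙ ♙ · ♙ ♙│2
1│♖ ♘ ♗ ♕ ♔ ♗ ♘ ♖│1
  ─────────────────
  a b c d e f g h


e8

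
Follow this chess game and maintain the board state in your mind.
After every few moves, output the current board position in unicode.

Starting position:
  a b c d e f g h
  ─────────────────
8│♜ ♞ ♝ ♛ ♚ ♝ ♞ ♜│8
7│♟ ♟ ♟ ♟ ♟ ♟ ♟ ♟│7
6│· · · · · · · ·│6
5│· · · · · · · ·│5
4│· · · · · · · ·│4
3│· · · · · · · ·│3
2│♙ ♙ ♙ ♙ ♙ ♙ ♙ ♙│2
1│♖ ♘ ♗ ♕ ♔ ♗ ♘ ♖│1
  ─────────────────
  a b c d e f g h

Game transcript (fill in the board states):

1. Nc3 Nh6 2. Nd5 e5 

  a b c d e f g h
  ─────────────────
8│♜ ♞ ♝ ♛ ♚ ♝ · ♜│8
7│♟ ♟ ♟ ♟ · ♟ ♟ ♟│7
6│· · · · · · · ♞│6
5│· · · ♘ ♟ · · ·│5
4│· · · · · · · ·│4
3│· · · · · · · ·│3
2│♙ ♙ ♙ ♙ ♙ ♙ ♙ ♙│2
1│♖ · ♗ ♕ ♔ ♗ ♘ ♖│1
  ─────────────────
  a b c d e f g h

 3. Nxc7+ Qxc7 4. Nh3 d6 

  a b c d e f g h
  ─────────────────
8│♜ ♞ ♝ · ♚ ♝ · ♜│8
7│♟ ♟ ♛ · · ♟ ♟ ♟│7
6│· · · ♟ · · · ♞│6
5│· · · · ♟ · · ·│5
4│· · · · · · · ·│4
3│· · · · · · · ♘│3
2│♙ ♙ ♙ ♙ ♙ ♙ ♙ ♙│2
1│♖ · ♗ ♕ ♔ ♗ · ♖│1
  ─────────────────
  a b c d e f g h

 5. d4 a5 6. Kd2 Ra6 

  a b c d e f g h
  ─────────────────
8│· ♞ ♝ · ♚ ♝ · ♜│8
7│· ♟ ♛ · · ♟ ♟ ♟│7
6│♜ · · ♟ · · · ♞│6
5│♟ · · · ♟ · · ·│5
4│· · · ♙ · · · ·│4
3│· · · · · · · ♘│3
2│♙ ♙ ♙ ♔ ♙ ♙ ♙ ♙│2
1│♖ · ♗ ♕ · ♗ · ♖│1
  ─────────────────
  a b c d e f g h

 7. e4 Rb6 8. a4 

  a b c d e f g h
  ─────────────────
8│· ♞ ♝ · ♚ ♝ · ♜│8
7│· ♟ ♛ · · ♟ ♟ ♟│7
6│· ♜ · ♟ · · · ♞│6
5│♟ · · · ♟ · · ·│5
4│♙ · · ♙ ♙ · · ·│4
3│· · · · · · · ♘│3
2│· ♙ ♙ ♔ · ♙ ♙ ♙│2
1│♖ · ♗ ♕ · ♗ · ♖│1
  ─────────────────
  a b c d e f g h


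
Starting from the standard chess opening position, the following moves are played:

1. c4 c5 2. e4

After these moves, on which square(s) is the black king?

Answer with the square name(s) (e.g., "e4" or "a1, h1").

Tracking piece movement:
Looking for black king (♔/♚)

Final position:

  a b c d e f g h
  ─────────────────
8│♜ ♞ ♝ ♛ ♚ ♝ ♞ ♜│8
7│♟ ♟ · ♟ ♟ ♟ ♟ ♟│7
6│· · · · · · · ·│6
5│· · ♟ · · · · ·│5
4│· · ♙ · ♙ · · ·│4
3│· · · · · · · ·│3
2│♙ ♙ · ♙ · ♙ ♙ ♙│2
1│♖ ♘ ♗ ♕ ♔ ♗ ♘ ♖│1
  ─────────────────
  a b c d e f g h


e8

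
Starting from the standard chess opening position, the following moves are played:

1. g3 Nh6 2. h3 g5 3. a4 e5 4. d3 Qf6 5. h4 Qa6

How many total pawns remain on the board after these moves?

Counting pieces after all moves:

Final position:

  a b c d e f g h
  ─────────────────
8│♜ ♞ ♝ · ♚ ♝ · ♜│8
7│♟ ♟ ♟ ♟ · ♟ · ♟│7
6│♛ · · · · · · ♞│6
5│· · · · ♟ · ♟ ·│5
4│♙ · · · · · · ♙│4
3│· · · ♙ · · ♙ ·│3
2│· ♙ ♙ · ♙ ♙ · ·│2
1│♖ ♘ ♗ ♕ ♔ ♗ ♘ ♖│1
  ─────────────────
  a b c d e f g h


16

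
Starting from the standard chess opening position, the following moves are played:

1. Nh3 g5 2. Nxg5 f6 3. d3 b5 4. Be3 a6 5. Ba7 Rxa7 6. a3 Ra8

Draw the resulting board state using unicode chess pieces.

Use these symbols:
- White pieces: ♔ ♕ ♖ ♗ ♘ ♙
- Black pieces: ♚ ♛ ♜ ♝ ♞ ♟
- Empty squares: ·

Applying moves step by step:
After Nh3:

♜ ♞ ♝ ♛ ♚ ♝ ♞ ♜
♟ ♟ ♟ ♟ ♟ ♟ ♟ ♟
· · · · · · · ·
· · · · · · · ·
· · · · · · · ·
· · · · · · · ♘
♙ ♙ ♙ ♙ ♙ ♙ ♙ ♙
♖ ♘ ♗ ♕ ♔ ♗ · ♖


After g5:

♜ ♞ ♝ ♛ ♚ ♝ ♞ ♜
♟ ♟ ♟ ♟ ♟ ♟ · ♟
· · · · · · · ·
· · · · · · ♟ ·
· · · · · · · ·
· · · · · · · ♘
♙ ♙ ♙ ♙ ♙ ♙ ♙ ♙
♖ ♘ ♗ ♕ ♔ ♗ · ♖


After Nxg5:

♜ ♞ ♝ ♛ ♚ ♝ ♞ ♜
♟ ♟ ♟ ♟ ♟ ♟ · ♟
· · · · · · · ·
· · · · · · ♘ ·
· · · · · · · ·
· · · · · · · ·
♙ ♙ ♙ ♙ ♙ ♙ ♙ ♙
♖ ♘ ♗ ♕ ♔ ♗ · ♖


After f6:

♜ ♞ ♝ ♛ ♚ ♝ ♞ ♜
♟ ♟ ♟ ♟ ♟ · · ♟
· · · · · ♟ · ·
· · · · · · ♘ ·
· · · · · · · ·
· · · · · · · ·
♙ ♙ ♙ ♙ ♙ ♙ ♙ ♙
♖ ♘ ♗ ♕ ♔ ♗ · ♖


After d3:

♜ ♞ ♝ ♛ ♚ ♝ ♞ ♜
♟ ♟ ♟ ♟ ♟ · · ♟
· · · · · ♟ · ·
· · · · · · ♘ ·
· · · · · · · ·
· · · ♙ · · · ·
♙ ♙ ♙ · ♙ ♙ ♙ ♙
♖ ♘ ♗ ♕ ♔ ♗ · ♖


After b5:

♜ ♞ ♝ ♛ ♚ ♝ ♞ ♜
♟ · ♟ ♟ ♟ · · ♟
· · · · · ♟ · ·
· ♟ · · · · ♘ ·
· · · · · · · ·
· · · ♙ · · · ·
♙ ♙ ♙ · ♙ ♙ ♙ ♙
♖ ♘ ♗ ♕ ♔ ♗ · ♖


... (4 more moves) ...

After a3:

· ♞ ♝ ♛ ♚ ♝ ♞ ♜
♜ · ♟ ♟ ♟ · · ♟
♟ · · · · ♟ · ·
· ♟ · · · · ♘ ·
· · · · · · · ·
♙ · · ♙ · · · ·
· ♙ ♙ · ♙ ♙ ♙ ♙
♖ ♘ · ♕ ♔ ♗ · ♖


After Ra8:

♜ ♞ ♝ ♛ ♚ ♝ ♞ ♜
· · ♟ ♟ ♟ · · ♟
♟ · · · · ♟ · ·
· ♟ · · · · ♘ ·
· · · · · · · ·
♙ · · ♙ · · · ·
· ♙ ♙ · ♙ ♙ ♙ ♙
♖ ♘ · ♕ ♔ ♗ · ♖



  a b c d e f g h
  ─────────────────
8│♜ ♞ ♝ ♛ ♚ ♝ ♞ ♜│8
7│· · ♟ ♟ ♟ · · ♟│7
6│♟ · · · · ♟ · ·│6
5│· ♟ · · · · ♘ ·│5
4│· · · · · · · ·│4
3│♙ · · ♙ · · · ·│3
2│· ♙ ♙ · ♙ ♙ ♙ ♙│2
1│♖ ♘ · ♕ ♔ ♗ · ♖│1
  ─────────────────
  a b c d e f g h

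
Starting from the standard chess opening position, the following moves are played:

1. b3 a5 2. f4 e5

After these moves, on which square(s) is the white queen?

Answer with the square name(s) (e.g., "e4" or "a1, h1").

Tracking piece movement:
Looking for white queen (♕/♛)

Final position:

  a b c d e f g h
  ─────────────────
8│♜ ♞ ♝ ♛ ♚ ♝ ♞ ♜│8
7│· ♟ ♟ ♟ · ♟ ♟ ♟│7
6│· · · · · · · ·│6
5│♟ · · · ♟ · · ·│5
4│· · · · · ♙ · ·│4
3│· ♙ · · · · · ·│3
2│♙ · ♙ ♙ ♙ · ♙ ♙│2
1│♖ ♘ ♗ ♕ ♔ ♗ ♘ ♖│1
  ─────────────────
  a b c d e f g h


d1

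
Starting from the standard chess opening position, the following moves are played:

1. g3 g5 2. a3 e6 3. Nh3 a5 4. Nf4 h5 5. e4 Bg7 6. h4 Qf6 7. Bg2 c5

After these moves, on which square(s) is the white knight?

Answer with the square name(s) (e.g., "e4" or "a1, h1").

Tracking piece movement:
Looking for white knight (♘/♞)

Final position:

  a b c d e f g h
  ─────────────────
8│♜ ♞ ♝ · ♚ · ♞ ♜│8
7│· ♟ · ♟ · ♟ ♝ ·│7
6│· · · · ♟ ♛ · ·│6
5│♟ · ♟ · · · ♟ ♟│5
4│· · · · ♙ ♘ · ♙│4
3│♙ · · · · · ♙ ·│3
2│· ♙ ♙ ♙ · ♙ ♗ ·│2
1│♖ ♘ ♗ ♕ ♔ · · ♖│1
  ─────────────────
  a b c d e f g h


b1, f4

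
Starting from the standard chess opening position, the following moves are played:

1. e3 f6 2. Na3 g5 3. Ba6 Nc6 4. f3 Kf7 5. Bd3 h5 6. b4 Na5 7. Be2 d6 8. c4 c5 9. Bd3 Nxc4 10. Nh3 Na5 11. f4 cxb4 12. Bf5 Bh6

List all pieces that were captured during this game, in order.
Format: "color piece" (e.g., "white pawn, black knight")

Tracking captures:
  Nxc4: captured white pawn
  cxb4: captured white pawn

white pawn, white pawn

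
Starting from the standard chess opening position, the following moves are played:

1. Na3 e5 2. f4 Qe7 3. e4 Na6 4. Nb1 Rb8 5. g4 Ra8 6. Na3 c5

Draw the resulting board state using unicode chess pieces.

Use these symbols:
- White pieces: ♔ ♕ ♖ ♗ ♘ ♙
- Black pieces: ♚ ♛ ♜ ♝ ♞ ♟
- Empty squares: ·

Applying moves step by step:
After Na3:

♜ ♞ ♝ ♛ ♚ ♝ ♞ ♜
♟ ♟ ♟ ♟ ♟ ♟ ♟ ♟
· · · · · · · ·
· · · · · · · ·
· · · · · · · ·
♘ · · · · · · ·
♙ ♙ ♙ ♙ ♙ ♙ ♙ ♙
♖ · ♗ ♕ ♔ ♗ ♘ ♖


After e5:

♜ ♞ ♝ ♛ ♚ ♝ ♞ ♜
♟ ♟ ♟ ♟ · ♟ ♟ ♟
· · · · · · · ·
· · · · ♟ · · ·
· · · · · · · ·
♘ · · · · · · ·
♙ ♙ ♙ ♙ ♙ ♙ ♙ ♙
♖ · ♗ ♕ ♔ ♗ ♘ ♖


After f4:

♜ ♞ ♝ ♛ ♚ ♝ ♞ ♜
♟ ♟ ♟ ♟ · ♟ ♟ ♟
· · · · · · · ·
· · · · ♟ · · ·
· · · · · ♙ · ·
♘ · · · · · · ·
♙ ♙ ♙ ♙ ♙ · ♙ ♙
♖ · ♗ ♕ ♔ ♗ ♘ ♖


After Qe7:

♜ ♞ ♝ · ♚ ♝ ♞ ♜
♟ ♟ ♟ ♟ ♛ ♟ ♟ ♟
· · · · · · · ·
· · · · ♟ · · ·
· · · · · ♙ · ·
♘ · · · · · · ·
♙ ♙ ♙ ♙ ♙ · ♙ ♙
♖ · ♗ ♕ ♔ ♗ ♘ ♖


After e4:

♜ ♞ ♝ · ♚ ♝ ♞ ♜
♟ ♟ ♟ ♟ ♛ ♟ ♟ ♟
· · · · · · · ·
· · · · ♟ · · ·
· · · · ♙ ♙ · ·
♘ · · · · · · ·
♙ ♙ ♙ ♙ · · ♙ ♙
♖ · ♗ ♕ ♔ ♗ ♘ ♖


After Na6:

♜ · ♝ · ♚ ♝ ♞ ♜
♟ ♟ ♟ ♟ ♛ ♟ ♟ ♟
♞ · · · · · · ·
· · · · ♟ · · ·
· · · · ♙ ♙ · ·
♘ · · · · · · ·
♙ ♙ ♙ ♙ · · ♙ ♙
♖ · ♗ ♕ ♔ ♗ ♘ ♖


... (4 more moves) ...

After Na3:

♜ · ♝ · ♚ ♝ ♞ ♜
♟ ♟ ♟ ♟ ♛ ♟ ♟ ♟
♞ · · · · · · ·
· · · · ♟ · · ·
· · · · ♙ ♙ ♙ ·
♘ · · · · · · ·
♙ ♙ ♙ ♙ · · · ♙
♖ · ♗ ♕ ♔ ♗ ♘ ♖


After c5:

♜ · ♝ · ♚ ♝ ♞ ♜
♟ ♟ · ♟ ♛ ♟ ♟ ♟
♞ · · · · · · ·
· · ♟ · ♟ · · ·
· · · · ♙ ♙ ♙ ·
♘ · · · · · · ·
♙ ♙ ♙ ♙ · · · ♙
♖ · ♗ ♕ ♔ ♗ ♘ ♖



  a b c d e f g h
  ─────────────────
8│♜ · ♝ · ♚ ♝ ♞ ♜│8
7│♟ ♟ · ♟ ♛ ♟ ♟ ♟│7
6│♞ · · · · · · ·│6
5│· · ♟ · ♟ · · ·│5
4│· · · · ♙ ♙ ♙ ·│4
3│♘ · · · · · · ·│3
2│♙ ♙ ♙ ♙ · · · ♙│2
1│♖ · ♗ ♕ ♔ ♗ ♘ ♖│1
  ─────────────────
  a b c d e f g h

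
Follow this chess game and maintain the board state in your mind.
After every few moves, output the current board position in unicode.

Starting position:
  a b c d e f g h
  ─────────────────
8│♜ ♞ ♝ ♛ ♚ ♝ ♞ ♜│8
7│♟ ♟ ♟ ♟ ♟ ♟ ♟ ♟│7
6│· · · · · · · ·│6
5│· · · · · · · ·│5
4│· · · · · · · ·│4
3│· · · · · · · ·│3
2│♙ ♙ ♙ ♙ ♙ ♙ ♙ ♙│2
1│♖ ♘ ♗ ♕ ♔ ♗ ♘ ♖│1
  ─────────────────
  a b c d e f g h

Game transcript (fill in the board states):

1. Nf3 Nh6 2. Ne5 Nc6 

  a b c d e f g h
  ─────────────────
8│♜ · ♝ ♛ ♚ ♝ · ♜│8
7│♟ ♟ ♟ ♟ ♟ ♟ ♟ ♟│7
6│· · ♞ · · · · ♞│6
5│· · · · ♘ · · ·│5
4│· · · · · · · ·│4
3│· · · · · · · ·│3
2│♙ ♙ ♙ ♙ ♙ ♙ ♙ ♙│2
1│♖ ♘ ♗ ♕ ♔ ♗ · ♖│1
  ─────────────────
  a b c d e f g h

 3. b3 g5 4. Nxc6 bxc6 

  a b c d e f g h
  ─────────────────
8│♜ · ♝ ♛ ♚ ♝ · ♜│8
7│♟ · ♟ ♟ ♟ ♟ · ♟│7
6│· · ♟ · · · · ♞│6
5│· · · · · · ♟ ·│5
4│· · · · · · · ·│4
3│· ♙ · · · · · ·│3
2│♙ · ♙ ♙ ♙ ♙ ♙ ♙│2
1│♖ ♘ ♗ ♕ ♔ ♗ · ♖│1
  ─────────────────
  a b c d e f g h

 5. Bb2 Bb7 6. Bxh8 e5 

  a b c d e f g h
  ─────────────────
8│♜ · · ♛ ♚ ♝ · ♗│8
7│♟ ♝ ♟ ♟ · ♟ · ♟│7
6│· · ♟ · · · · ♞│6
5│· · · · ♟ · ♟ ·│5
4│· · · · · · · ·│4
3│· ♙ · · · · · ·│3
2│♙ · ♙ ♙ ♙ ♙ ♙ ♙│2
1│♖ ♘ · ♕ ♔ ♗ · ♖│1
  ─────────────────
  a b c d e f g h

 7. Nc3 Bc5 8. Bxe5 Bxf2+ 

  a b c d e f g h
  ─────────────────
8│♜ · · ♛ ♚ · · ·│8
7│♟ ♝ ♟ ♟ · ♟ · ♟│7
6│· · ♟ · · · · ♞│6
5│· · · · ♗ · ♟ ·│5
4│· · · · · · · ·│4
3│· ♙ ♘ · · · · ·│3
2│♙ · ♙ ♙ ♙ ♝ ♙ ♙│2
1│♖ · · ♕ ♔ ♗ · ♖│1
  ─────────────────
  a b c d e f g h



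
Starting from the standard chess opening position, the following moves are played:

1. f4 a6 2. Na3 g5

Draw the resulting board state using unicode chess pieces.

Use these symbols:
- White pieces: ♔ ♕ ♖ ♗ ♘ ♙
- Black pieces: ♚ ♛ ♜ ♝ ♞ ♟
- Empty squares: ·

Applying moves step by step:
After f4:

♜ ♞ ♝ ♛ ♚ ♝ ♞ ♜
♟ ♟ ♟ ♟ ♟ ♟ ♟ ♟
· · · · · · · ·
· · · · · · · ·
· · · · · ♙ · ·
· · · · · · · ·
♙ ♙ ♙ ♙ ♙ · ♙ ♙
♖ ♘ ♗ ♕ ♔ ♗ ♘ ♖


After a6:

♜ ♞ ♝ ♛ ♚ ♝ ♞ ♜
· ♟ ♟ ♟ ♟ ♟ ♟ ♟
♟ · · · · · · ·
· · · · · · · ·
· · · · · ♙ · ·
· · · · · · · ·
♙ ♙ ♙ ♙ ♙ · ♙ ♙
♖ ♘ ♗ ♕ ♔ ♗ ♘ ♖


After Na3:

♜ ♞ ♝ ♛ ♚ ♝ ♞ ♜
· ♟ ♟ ♟ ♟ ♟ ♟ ♟
♟ · · · · · · ·
· · · · · · · ·
· · · · · ♙ · ·
♘ · · · · · · ·
♙ ♙ ♙ ♙ ♙ · ♙ ♙
♖ · ♗ ♕ ♔ ♗ ♘ ♖


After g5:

♜ ♞ ♝ ♛ ♚ ♝ ♞ ♜
· ♟ ♟ ♟ ♟ ♟ · ♟
♟ · · · · · · ·
· · · · · · ♟ ·
· · · · · ♙ · ·
♘ · · · · · · ·
♙ ♙ ♙ ♙ ♙ · ♙ ♙
♖ · ♗ ♕ ♔ ♗ ♘ ♖



  a b c d e f g h
  ─────────────────
8│♜ ♞ ♝ ♛ ♚ ♝ ♞ ♜│8
7│· ♟ ♟ ♟ ♟ ♟ · ♟│7
6│♟ · · · · · · ·│6
5│· · · · · · ♟ ·│5
4│· · · · · ♙ · ·│4
3│♘ · · · · · · ·│3
2│♙ ♙ ♙ ♙ ♙ · ♙ ♙│2
1│♖ · ♗ ♕ ♔ ♗ ♘ ♖│1
  ─────────────────
  a b c d e f g h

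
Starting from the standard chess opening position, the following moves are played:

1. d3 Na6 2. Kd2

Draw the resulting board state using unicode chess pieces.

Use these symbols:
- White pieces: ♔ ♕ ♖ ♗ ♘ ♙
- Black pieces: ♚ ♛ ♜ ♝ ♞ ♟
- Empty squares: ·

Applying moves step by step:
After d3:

♜ ♞ ♝ ♛ ♚ ♝ ♞ ♜
♟ ♟ ♟ ♟ ♟ ♟ ♟ ♟
· · · · · · · ·
· · · · · · · ·
· · · · · · · ·
· · · ♙ · · · ·
♙ ♙ ♙ · ♙ ♙ ♙ ♙
♖ ♘ ♗ ♕ ♔ ♗ ♘ ♖


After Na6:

♜ · ♝ ♛ ♚ ♝ ♞ ♜
♟ ♟ ♟ ♟ ♟ ♟ ♟ ♟
♞ · · · · · · ·
· · · · · · · ·
· · · · · · · ·
· · · ♙ · · · ·
♙ ♙ ♙ · ♙ ♙ ♙ ♙
♖ ♘ ♗ ♕ ♔ ♗ ♘ ♖


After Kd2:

♜ · ♝ ♛ ♚ ♝ ♞ ♜
♟ ♟ ♟ ♟ ♟ ♟ ♟ ♟
♞ · · · · · · ·
· · · · · · · ·
· · · · · · · ·
· · · ♙ · · · ·
♙ ♙ ♙ ♔ ♙ ♙ ♙ ♙
♖ ♘ ♗ ♕ · ♗ ♘ ♖



  a b c d e f g h
  ─────────────────
8│♜ · ♝ ♛ ♚ ♝ ♞ ♜│8
7│♟ ♟ ♟ ♟ ♟ ♟ ♟ ♟│7
6│♞ · · · · · · ·│6
5│· · · · · · · ·│5
4│· · · · · · · ·│4
3│· · · ♙ · · · ·│3
2│♙ ♙ ♙ ♔ ♙ ♙ ♙ ♙│2
1│♖ ♘ ♗ ♕ · ♗ ♘ ♖│1
  ─────────────────
  a b c d e f g h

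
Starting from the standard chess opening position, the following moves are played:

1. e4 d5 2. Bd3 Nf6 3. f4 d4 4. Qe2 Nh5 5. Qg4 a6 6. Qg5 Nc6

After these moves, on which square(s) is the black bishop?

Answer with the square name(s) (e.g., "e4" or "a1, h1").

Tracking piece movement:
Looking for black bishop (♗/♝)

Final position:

  a b c d e f g h
  ─────────────────
8│♜ · ♝ ♛ ♚ ♝ · ♜│8
7│· ♟ ♟ · ♟ ♟ ♟ ♟│7
6│♟ · ♞ · · · · ·│6
5│· · · · · · ♕ ♞│5
4│· · · ♟ ♙ ♙ · ·│4
3│· · · ♗ · · · ·│3
2│♙ ♙ ♙ ♙ · · ♙ ♙│2
1│♖ ♘ ♗ · ♔ · ♘ ♖│1
  ─────────────────
  a b c d e f g h


c8, f8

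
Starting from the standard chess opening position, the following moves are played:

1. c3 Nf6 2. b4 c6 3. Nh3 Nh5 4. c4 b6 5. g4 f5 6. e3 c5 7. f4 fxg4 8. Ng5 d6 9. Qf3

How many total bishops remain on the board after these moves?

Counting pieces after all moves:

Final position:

  a b c d e f g h
  ─────────────────
8│♜ ♞ ♝ ♛ ♚ ♝ · ♜│8
7│♟ · · · ♟ · ♟ ♟│7
6│· ♟ · ♟ · · · ·│6
5│· · ♟ · · · ♘ ♞│5
4│· ♙ ♙ · · ♙ ♟ ·│4
3│· · · · ♙ ♕ · ·│3
2│♙ · · ♙ · · · ♙│2
1│♖ ♘ ♗ · ♔ ♗ · ♖│1
  ─────────────────
  a b c d e f g h


4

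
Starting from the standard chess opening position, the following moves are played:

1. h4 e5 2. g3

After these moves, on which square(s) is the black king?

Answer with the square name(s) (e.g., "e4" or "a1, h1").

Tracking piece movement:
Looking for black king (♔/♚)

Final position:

  a b c d e f g h
  ─────────────────
8│♜ ♞ ♝ ♛ ♚ ♝ ♞ ♜│8
7│♟ ♟ ♟ ♟ · ♟ ♟ ♟│7
6│· · · · · · · ·│6
5│· · · · ♟ · · ·│5
4│· · · · · · · ♙│4
3│· · · · · · ♙ ·│3
2│♙ ♙ ♙ ♙ ♙ ♙ · ·│2
1│♖ ♘ ♗ ♕ ♔ ♗ ♘ ♖│1
  ─────────────────
  a b c d e f g h


e8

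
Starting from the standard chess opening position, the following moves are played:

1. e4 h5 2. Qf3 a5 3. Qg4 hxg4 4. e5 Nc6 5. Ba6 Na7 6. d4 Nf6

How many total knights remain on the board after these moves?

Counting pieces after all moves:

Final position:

  a b c d e f g h
  ─────────────────
8│♜ · ♝ ♛ ♚ ♝ · ♜│8
7│♞ ♟ ♟ ♟ ♟ ♟ ♟ ·│7
6│♗ · · · · ♞ · ·│6
5│♟ · · · ♙ · · ·│5
4│· · · ♙ · · ♟ ·│4
3│· · · · · · · ·│3
2│♙ ♙ ♙ · · ♙ ♙ ♙│2
1│♖ ♘ ♗ · ♔ · ♘ ♖│1
  ─────────────────
  a b c d e f g h


4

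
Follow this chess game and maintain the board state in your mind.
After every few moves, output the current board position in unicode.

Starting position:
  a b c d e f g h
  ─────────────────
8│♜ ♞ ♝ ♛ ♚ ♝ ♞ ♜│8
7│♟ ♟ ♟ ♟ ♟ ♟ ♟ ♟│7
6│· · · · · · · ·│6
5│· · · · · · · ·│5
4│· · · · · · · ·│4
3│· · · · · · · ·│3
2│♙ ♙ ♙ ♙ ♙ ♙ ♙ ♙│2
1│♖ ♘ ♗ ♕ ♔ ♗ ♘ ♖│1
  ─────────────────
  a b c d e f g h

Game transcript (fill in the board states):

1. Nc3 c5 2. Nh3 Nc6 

  a b c d e f g h
  ─────────────────
8│♜ · ♝ ♛ ♚ ♝ ♞ ♜│8
7│♟ ♟ · ♟ ♟ ♟ ♟ ♟│7
6│· · ♞ · · · · ·│6
5│· · ♟ · · · · ·│5
4│· · · · · · · ·│4
3│· · ♘ · · · · ♘│3
2│♙ ♙ ♙ ♙ ♙ ♙ ♙ ♙│2
1│♖ · ♗ ♕ ♔ ♗ · ♖│1
  ─────────────────
  a b c d e f g h

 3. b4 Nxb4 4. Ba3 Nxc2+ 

  a b c d e f g h
  ─────────────────
8│♜ · ♝ ♛ ♚ ♝ ♞ ♜│8
7│♟ ♟ · ♟ ♟ ♟ ♟ ♟│7
6│· · · · · · · ·│6
5│· · ♟ · · · · ·│5
4│· · · · · · · ·│4
3│♗ · ♘ · · · · ♘│3
2│♙ · ♞ ♙ ♙ ♙ ♙ ♙│2
1│♖ · · ♕ ♔ ♗ · ♖│1
  ─────────────────
  a b c d e f g h

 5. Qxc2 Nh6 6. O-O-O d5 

  a b c d e f g h
  ─────────────────
8│♜ · ♝ ♛ ♚ ♝ · ♜│8
7│♟ ♟ · · ♟ ♟ ♟ ♟│7
6│· · · · · · · ♞│6
5│· · ♟ ♟ · · · ·│5
4│· · · · · · · ·│4
3│♗ · ♘ · · · · ♘│3
2│♙ · ♕ ♙ ♙ ♙ ♙ ♙│2
1│· · ♔ ♖ · ♗ · ♖│1
  ─────────────────
  a b c d e f g h

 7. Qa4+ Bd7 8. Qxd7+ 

  a b c d e f g h
  ─────────────────
8│♜ · · ♛ ♚ ♝ · ♜│8
7│♟ ♟ · ♕ ♟ ♟ ♟ ♟│7
6│· · · · · · · ♞│6
5│· · ♟ ♟ · · · ·│5
4│· · · · · · · ·│4
3│♗ · ♘ · · · · ♘│3
2│♙ · · ♙ ♙ ♙ ♙ ♙│2
1│· · ♔ ♖ · ♗ · ♖│1
  ─────────────────
  a b c d e f g h


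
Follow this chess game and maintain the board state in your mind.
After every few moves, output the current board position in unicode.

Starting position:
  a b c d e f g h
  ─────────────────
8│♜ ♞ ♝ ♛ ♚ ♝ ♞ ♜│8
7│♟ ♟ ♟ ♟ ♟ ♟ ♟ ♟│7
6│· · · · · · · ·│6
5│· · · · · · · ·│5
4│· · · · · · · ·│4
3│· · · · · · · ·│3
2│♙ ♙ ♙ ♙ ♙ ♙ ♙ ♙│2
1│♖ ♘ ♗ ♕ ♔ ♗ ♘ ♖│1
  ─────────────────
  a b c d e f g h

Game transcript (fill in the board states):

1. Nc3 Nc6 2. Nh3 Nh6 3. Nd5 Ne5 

  a b c d e f g h
  ─────────────────
8│♜ · ♝ ♛ ♚ ♝ · ♜│8
7│♟ ♟ ♟ ♟ ♟ ♟ ♟ ♟│7
6│· · · · · · · ♞│6
5│· · · ♘ ♞ · · ·│5
4│· · · · · · · ·│4
3│· · · · · · · ♘│3
2│♙ ♙ ♙ ♙ ♙ ♙ ♙ ♙│2
1│♖ · ♗ ♕ ♔ ♗ · ♖│1
  ─────────────────
  a b c d e f g h

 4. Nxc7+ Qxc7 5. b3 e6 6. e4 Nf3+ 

  a b c d e f g h
  ─────────────────
8│♜ · ♝ · ♚ ♝ · ♜│8
7│♟ ♟ ♛ ♟ · ♟ ♟ ♟│7
6│· · · · ♟ · · ♞│6
5│· · · · · · · ·│5
4│· · · · ♙ · · ·│4
3│· ♙ · · · ♞ · ♘│3
2│♙ · ♙ ♙ · ♙ ♙ ♙│2
1│♖ · ♗ ♕ ♔ ♗ · ♖│1
  ─────────────────
  a b c d e f g h

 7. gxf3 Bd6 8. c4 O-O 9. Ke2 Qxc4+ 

  a b c d e f g h
  ─────────────────
8│♜ · ♝ · · ♜ ♚ ·│8
7│♟ ♟ · ♟ · ♟ ♟ ♟│7
6│· · · ♝ ♟ · · ♞│6
5│· · · · · · · ·│5
4│· · ♛ · ♙ · · ·│4
3│· ♙ · · · ♙ · ♘│3
2│♙ · · ♙ ♔ ♙ · ♙│2
1│♖ · ♗ ♕ · ♗ · ♖│1
  ─────────────────
  a b c d e f g h

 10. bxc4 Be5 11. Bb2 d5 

  a b c d e f g h
  ─────────────────
8│♜ · ♝ · · ♜ ♚ ·│8
7│♟ ♟ · · · ♟ ♟ ♟│7
6│· · · · ♟ · · ♞│6
5│· · · ♟ ♝ · · ·│5
4│· · ♙ · ♙ · · ·│4
3│· · · · · ♙ · ♘│3
2│♙ ♗ · ♙ ♔ ♙ · ♙│2
1│♖ · · ♕ · ♗ · ♖│1
  ─────────────────
  a b c d e f g h
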